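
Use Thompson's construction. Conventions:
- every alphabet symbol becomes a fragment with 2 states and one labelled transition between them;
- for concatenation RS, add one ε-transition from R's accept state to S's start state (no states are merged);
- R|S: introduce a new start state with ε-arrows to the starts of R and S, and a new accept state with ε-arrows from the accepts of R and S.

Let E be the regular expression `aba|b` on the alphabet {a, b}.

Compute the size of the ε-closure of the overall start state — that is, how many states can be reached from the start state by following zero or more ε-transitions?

Let C(F) = |ε-closure(F.start)| within fragment F, and note whether F accepts ε. Symbol fragments have C = 1 and do not accept ε. Then:
  aba : same as the first factor's closure: |ε-closure| = 1
  aba|b : new start ε-reaches every alternative's start; none of them accept ε, so the new accept is not reached: |ε-closure| = 1 + 1 + 1 = 3

3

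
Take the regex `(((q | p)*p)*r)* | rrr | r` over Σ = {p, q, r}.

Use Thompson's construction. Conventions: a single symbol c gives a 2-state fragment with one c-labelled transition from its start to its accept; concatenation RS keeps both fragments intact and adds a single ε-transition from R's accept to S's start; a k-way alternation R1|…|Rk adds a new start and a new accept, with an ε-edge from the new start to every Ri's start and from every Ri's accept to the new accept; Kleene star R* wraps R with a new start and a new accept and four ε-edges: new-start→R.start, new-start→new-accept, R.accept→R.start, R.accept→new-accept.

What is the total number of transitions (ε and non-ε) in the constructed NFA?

Recursing over subexpressions:
Each of the 8 symbol leaves contributes 1 transition (1 symbol, 0 ε).
  q | p = 6 transitions (2 symbol, 4 ε)
  (q | p)* = 10 transitions (2 symbol, 8 ε)
  (q | p)*p = 12 transitions (3 symbol, 9 ε)
  ((q | p)*p)* = 16 transitions (3 symbol, 13 ε)
  ((q | p)*p)*r = 18 transitions (4 symbol, 14 ε)
  (((q | p)*p)*r)* = 22 transitions (4 symbol, 18 ε)
  rrr = 5 transitions (3 symbol, 2 ε)
  (((q | p)*p)*r)* | rrr | r = 34 transitions (8 symbol, 26 ε)

34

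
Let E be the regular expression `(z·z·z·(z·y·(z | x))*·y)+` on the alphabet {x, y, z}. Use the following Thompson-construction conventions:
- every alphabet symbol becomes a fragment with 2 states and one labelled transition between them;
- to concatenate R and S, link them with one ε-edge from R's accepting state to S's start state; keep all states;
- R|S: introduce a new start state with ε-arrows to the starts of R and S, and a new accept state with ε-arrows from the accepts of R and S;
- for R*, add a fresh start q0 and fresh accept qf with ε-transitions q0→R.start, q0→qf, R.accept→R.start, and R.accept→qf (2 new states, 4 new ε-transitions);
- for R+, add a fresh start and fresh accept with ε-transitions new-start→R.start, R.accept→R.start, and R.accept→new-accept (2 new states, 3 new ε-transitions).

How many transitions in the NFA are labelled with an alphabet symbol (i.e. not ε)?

Recursing over subexpressions:
Each of the 8 symbol leaves contributes exactly 1 symbol transition.
  z | x — 2 symbol transitions
  z·y·(z | x) — 4 symbol transitions
  (z·y·(z | x))* — 4 symbol transitions
  z·z·z·(z·y·(z | x))*·y — 8 symbol transitions
  (z·z·z·(z·y·(z | x))*·y)+ — 8 symbol transitions

8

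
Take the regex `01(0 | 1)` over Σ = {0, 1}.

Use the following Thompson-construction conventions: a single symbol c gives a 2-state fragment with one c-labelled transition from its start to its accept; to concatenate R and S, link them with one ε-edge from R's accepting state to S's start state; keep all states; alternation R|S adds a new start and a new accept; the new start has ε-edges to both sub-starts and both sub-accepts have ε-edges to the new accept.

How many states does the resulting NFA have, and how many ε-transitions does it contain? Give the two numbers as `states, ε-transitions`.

10, 6

Bottom-up over the parse tree:
Each of the 4 symbol leaves contributes 2 states and 0 ε-transitions.
  0 | 1 : 6 states, 4 ε-transitions
  01(0 | 1) : 10 states, 6 ε-transitions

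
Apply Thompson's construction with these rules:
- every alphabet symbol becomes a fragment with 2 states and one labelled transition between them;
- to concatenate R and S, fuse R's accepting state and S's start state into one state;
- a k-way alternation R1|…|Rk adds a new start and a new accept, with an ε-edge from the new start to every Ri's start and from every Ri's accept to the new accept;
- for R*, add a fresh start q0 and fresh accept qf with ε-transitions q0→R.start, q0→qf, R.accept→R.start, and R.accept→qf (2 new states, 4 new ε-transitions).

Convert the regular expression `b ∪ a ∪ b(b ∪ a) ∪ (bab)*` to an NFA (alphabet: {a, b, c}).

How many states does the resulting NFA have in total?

Bottom-up over the parse tree:
Each of the 8 symbol leaves contributes a 2-state fragment.
  b ∪ a = 6 states
  b(b ∪ a) = 7 states
  bab = 4 states
  (bab)* = 6 states
  b ∪ a ∪ b(b ∪ a) ∪ (bab)* = 19 states

19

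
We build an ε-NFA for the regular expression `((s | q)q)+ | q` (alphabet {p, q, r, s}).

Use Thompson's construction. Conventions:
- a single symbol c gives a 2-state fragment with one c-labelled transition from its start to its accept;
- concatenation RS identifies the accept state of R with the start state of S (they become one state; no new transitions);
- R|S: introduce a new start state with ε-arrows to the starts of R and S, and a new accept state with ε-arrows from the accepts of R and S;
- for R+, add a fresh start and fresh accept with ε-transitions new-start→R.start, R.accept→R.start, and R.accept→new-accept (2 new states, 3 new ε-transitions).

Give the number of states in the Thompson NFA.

Recursing over subexpressions:
Each of the 4 symbol leaves contributes a 2-state fragment.
  s | q = 6 states
  (s | q)q = 7 states
  ((s | q)q)+ = 9 states
  ((s | q)q)+ | q = 13 states

13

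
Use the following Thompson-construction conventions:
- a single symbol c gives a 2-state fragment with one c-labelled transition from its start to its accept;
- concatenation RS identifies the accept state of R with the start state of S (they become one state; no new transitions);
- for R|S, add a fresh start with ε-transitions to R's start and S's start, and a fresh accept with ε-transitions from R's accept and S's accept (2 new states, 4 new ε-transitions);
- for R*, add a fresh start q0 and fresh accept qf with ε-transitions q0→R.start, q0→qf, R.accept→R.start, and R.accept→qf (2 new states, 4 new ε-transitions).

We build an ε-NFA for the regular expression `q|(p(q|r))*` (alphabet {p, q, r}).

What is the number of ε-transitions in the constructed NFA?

Building bottom-up:
Each of the 4 symbol leaves contributes 0 ε-transitions.
  q|r = 4 ε-transitions
  p(q|r) = 4 ε-transitions
  (p(q|r))* = 8 ε-transitions
  q|(p(q|r))* = 12 ε-transitions

12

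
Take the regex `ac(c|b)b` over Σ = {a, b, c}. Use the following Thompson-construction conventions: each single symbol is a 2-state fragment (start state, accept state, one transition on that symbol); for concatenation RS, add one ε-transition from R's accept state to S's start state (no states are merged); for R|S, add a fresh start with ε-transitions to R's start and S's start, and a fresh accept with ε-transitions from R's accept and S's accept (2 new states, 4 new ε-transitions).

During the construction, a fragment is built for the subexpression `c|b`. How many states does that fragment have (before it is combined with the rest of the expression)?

Fragment for `c|b`:
Each of the 2 symbol leaves contributes a 2-state fragment.
  c|b = 6 states

6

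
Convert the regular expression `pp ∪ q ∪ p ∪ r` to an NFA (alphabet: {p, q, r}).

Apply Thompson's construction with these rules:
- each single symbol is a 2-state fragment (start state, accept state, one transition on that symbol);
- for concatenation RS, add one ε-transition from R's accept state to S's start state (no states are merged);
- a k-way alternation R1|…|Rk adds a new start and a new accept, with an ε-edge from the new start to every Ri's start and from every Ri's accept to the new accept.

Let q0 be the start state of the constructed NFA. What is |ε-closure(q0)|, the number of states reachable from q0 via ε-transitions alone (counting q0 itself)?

Let C(F) = |ε-closure(F.start)| within fragment F, and note whether F accepts ε. Symbol fragments have C = 1 and do not accept ε. Then:
  pp → same as the first factor's closure: |closure| = 1
  pp ∪ q ∪ p ∪ r → |closure| = 1 + 1 + 1 + 1 + 1 = 5 (the new accept is not ε-reachable since no branch accepts ε)

5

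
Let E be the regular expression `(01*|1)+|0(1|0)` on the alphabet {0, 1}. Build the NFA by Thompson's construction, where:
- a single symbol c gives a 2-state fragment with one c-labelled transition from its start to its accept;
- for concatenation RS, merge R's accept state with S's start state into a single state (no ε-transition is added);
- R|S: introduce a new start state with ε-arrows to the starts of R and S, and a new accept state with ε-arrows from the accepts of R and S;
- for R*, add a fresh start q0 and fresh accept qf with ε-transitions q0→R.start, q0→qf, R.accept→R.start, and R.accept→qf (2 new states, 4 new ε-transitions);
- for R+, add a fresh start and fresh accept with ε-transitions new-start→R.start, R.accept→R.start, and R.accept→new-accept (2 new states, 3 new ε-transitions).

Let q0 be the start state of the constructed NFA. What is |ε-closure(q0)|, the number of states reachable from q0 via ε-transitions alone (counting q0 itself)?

Compute the ε-closure size of each fragment's start state recursively; a symbol fragment's start has no outgoing ε-edge, so its closure is just itself (size 1).
  1* → new start has ε-edges to the inner start and to the new accept, so C = 2 + 1 = 3
  01* → C equals the left operand's closure size = 1 (its accept is not ε-reachable, so the closure stops there)
  01*|1 → C = 1 + 1 + 1 = 3 (the new accept is not ε-reachable since no branch accepts ε)
  (01*|1)+ → new start ε-reaches only the body's start; the new accept needs a symbol first: C = 1 + 3 = 4
  1|0 → C = 1 + 1 + 1 = 3 (the new accept is not ε-reachable since no branch accepts ε)
  0(1|0) → C equals the left operand's closure size = 1 (its accept is not ε-reachable, so the closure stops there)
  (01*|1)+|0(1|0) → new start ε-reaches every alternative's start; none of them accept ε, so the new accept is not reached: C = 1 + 4 + 1 = 6

6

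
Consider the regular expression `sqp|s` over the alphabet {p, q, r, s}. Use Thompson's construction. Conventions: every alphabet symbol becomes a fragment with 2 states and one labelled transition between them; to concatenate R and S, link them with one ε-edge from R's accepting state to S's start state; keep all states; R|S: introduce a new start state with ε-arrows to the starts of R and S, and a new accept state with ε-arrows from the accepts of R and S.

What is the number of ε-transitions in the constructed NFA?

6

By structural recursion:
Each of the 4 symbol leaves contributes 0 ε-transitions.
  sqp : 2 ε-transitions
  sqp|s : 6 ε-transitions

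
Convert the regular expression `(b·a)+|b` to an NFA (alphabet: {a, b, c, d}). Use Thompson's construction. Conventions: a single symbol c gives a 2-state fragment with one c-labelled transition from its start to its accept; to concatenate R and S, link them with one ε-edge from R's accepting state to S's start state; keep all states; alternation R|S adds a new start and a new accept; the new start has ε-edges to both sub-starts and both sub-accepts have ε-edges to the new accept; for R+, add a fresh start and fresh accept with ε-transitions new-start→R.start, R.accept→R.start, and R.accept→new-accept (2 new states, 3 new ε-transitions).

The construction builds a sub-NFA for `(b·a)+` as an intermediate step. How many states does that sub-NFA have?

6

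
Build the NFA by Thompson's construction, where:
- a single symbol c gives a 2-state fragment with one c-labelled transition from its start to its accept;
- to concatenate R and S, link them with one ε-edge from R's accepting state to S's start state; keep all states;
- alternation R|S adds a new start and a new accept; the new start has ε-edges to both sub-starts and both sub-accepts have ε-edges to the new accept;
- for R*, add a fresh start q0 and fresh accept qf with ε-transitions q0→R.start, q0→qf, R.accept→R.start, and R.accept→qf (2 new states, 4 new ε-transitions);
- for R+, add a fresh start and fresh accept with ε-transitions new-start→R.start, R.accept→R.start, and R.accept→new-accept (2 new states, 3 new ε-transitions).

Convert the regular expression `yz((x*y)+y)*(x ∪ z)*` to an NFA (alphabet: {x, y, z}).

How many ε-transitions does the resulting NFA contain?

Bottom-up over the parse tree:
Each of the 7 symbol leaves contributes 0 ε-transitions.
  x* — 4 ε-transitions
  x*y — 5 ε-transitions
  (x*y)+ — 8 ε-transitions
  (x*y)+y — 9 ε-transitions
  ((x*y)+y)* — 13 ε-transitions
  x ∪ z — 4 ε-transitions
  (x ∪ z)* — 8 ε-transitions
  yz((x*y)+y)*(x ∪ z)* — 24 ε-transitions

24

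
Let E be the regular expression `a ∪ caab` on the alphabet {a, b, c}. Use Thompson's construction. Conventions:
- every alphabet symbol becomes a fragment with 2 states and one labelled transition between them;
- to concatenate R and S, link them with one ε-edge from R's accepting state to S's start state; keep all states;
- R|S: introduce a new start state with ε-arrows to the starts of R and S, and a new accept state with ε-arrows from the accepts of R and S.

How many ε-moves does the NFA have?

Recursing over subexpressions:
Each of the 5 symbol leaves contributes 0 ε-transitions.
  caab → 3 ε-transitions
  a ∪ caab → 7 ε-transitions

7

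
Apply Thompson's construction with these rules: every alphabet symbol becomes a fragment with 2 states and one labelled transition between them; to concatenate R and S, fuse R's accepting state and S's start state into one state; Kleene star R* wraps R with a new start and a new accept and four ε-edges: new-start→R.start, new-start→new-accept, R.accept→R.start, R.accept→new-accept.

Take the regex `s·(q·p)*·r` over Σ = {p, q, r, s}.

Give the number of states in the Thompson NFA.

7

Building bottom-up:
Each of the 4 symbol leaves contributes a 2-state fragment.
  q·p = 3 states
  (q·p)* = 5 states
  s·(q·p)*·r = 7 states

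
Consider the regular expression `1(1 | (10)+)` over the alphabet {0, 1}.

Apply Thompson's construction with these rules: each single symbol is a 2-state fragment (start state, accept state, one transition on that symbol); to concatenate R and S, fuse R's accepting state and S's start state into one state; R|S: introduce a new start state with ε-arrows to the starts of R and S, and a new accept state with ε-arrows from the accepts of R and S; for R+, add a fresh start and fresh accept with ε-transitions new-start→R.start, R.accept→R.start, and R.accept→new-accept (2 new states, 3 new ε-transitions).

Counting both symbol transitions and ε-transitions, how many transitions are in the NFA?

11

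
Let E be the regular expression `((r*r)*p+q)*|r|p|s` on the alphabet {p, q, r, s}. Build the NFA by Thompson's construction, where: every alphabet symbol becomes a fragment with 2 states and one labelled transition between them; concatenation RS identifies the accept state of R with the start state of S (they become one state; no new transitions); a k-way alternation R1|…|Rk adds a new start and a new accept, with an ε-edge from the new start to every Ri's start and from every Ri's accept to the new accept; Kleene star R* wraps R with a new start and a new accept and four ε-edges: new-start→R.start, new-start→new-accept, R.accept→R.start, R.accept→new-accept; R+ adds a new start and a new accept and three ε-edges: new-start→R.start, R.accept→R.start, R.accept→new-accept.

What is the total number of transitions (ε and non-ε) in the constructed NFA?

Bottom-up over the parse tree:
Each of the 7 symbol leaves contributes 1 transition (1 symbol, 0 ε).
  r* = 5 transitions (1 symbol, 4 ε)
  r*r = 6 transitions (2 symbol, 4 ε)
  (r*r)* = 10 transitions (2 symbol, 8 ε)
  p+ = 4 transitions (1 symbol, 3 ε)
  (r*r)*p+q = 15 transitions (4 symbol, 11 ε)
  ((r*r)*p+q)* = 19 transitions (4 symbol, 15 ε)
  ((r*r)*p+q)*|r|p|s = 30 transitions (7 symbol, 23 ε)

30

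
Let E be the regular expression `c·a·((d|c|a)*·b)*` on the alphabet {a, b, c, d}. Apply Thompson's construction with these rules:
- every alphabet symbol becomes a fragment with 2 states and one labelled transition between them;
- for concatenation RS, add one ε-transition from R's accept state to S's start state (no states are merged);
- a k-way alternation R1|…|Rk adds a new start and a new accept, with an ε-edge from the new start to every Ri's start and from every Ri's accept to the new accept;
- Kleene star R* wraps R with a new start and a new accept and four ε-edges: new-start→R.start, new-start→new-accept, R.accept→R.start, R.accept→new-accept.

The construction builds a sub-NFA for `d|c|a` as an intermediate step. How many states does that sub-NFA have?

8

Fragment for `d|c|a`:
Each of the 3 symbol leaves contributes a 2-state fragment.
  d|c|a : 8 states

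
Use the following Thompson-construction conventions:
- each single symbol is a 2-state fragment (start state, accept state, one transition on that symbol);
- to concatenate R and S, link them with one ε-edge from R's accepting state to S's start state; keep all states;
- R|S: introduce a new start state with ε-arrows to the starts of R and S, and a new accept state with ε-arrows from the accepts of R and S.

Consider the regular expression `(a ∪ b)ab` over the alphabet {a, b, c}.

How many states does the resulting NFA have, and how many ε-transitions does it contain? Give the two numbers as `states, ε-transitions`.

10, 6

Bottom-up over the parse tree:
Each of the 4 symbol leaves contributes 2 states and 0 ε-transitions.
  a ∪ b = 6 states, 4 ε-transitions
  (a ∪ b)ab = 10 states, 6 ε-transitions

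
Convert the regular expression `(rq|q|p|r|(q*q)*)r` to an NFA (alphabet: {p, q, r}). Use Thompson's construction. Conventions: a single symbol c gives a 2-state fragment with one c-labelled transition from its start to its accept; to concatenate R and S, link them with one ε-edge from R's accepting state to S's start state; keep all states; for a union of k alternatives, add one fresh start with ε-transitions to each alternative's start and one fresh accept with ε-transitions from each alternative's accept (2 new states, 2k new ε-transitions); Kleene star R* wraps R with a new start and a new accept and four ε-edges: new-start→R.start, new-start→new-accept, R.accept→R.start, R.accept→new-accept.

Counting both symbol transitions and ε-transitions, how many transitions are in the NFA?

29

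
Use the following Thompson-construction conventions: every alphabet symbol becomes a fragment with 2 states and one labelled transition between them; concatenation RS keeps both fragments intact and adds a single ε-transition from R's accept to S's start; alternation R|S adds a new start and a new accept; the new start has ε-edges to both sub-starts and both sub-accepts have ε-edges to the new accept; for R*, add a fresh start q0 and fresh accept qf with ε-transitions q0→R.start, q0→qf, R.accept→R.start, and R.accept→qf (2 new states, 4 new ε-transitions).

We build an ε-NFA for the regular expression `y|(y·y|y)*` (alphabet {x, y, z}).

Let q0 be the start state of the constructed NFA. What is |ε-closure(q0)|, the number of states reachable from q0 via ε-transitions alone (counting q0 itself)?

8

Compute the ε-closure size of each fragment's start state recursively; a symbol fragment's start has no outgoing ε-edge, so its closure is just itself (size 1).
  y·y — same as the first factor's closure: |ε-closure| = 1
  y·y|y — |ε-closure| = 1 + 1 + 1 = 3 (the new accept is not ε-reachable since no branch accepts ε)
  (y·y|y)* — the star's fresh start ε-reaches both the body's start and the fresh accept: |ε-closure| = 2 + 3 = 5
  y|(y·y|y)* — new start ε-reaches every alternative's start; at least one alternative accepts ε, so the union's new accept is reached too: |ε-closure| = 1 + 1 + 5 + 1 = 8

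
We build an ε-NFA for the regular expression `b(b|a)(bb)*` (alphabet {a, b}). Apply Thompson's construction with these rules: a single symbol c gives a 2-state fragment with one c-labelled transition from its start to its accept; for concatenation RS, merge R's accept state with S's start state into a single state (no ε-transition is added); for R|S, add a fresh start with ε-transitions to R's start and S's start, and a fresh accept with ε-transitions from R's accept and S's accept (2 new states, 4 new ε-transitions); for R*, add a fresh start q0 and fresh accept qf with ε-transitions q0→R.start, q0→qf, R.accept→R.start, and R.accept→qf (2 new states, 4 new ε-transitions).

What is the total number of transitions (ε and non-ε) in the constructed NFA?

13

Building bottom-up:
Each of the 5 symbol leaves contributes 1 transition (1 symbol, 0 ε).
  b|a = 6 transitions (2 symbol, 4 ε)
  bb = 2 transitions (2 symbol, 0 ε)
  (bb)* = 6 transitions (2 symbol, 4 ε)
  b(b|a)(bb)* = 13 transitions (5 symbol, 8 ε)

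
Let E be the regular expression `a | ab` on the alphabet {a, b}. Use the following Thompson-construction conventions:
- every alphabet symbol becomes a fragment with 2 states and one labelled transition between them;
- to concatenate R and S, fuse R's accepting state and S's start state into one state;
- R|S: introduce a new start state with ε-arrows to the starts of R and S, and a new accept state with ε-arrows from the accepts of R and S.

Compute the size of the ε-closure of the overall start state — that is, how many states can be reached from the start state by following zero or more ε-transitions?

3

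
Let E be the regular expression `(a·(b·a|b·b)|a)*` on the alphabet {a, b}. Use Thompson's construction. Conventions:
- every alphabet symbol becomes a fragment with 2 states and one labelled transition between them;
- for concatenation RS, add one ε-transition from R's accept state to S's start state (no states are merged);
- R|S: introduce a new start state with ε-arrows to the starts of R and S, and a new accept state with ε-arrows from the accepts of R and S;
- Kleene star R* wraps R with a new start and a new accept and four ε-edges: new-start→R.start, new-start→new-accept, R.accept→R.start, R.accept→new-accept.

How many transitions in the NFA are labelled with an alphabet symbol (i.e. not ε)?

6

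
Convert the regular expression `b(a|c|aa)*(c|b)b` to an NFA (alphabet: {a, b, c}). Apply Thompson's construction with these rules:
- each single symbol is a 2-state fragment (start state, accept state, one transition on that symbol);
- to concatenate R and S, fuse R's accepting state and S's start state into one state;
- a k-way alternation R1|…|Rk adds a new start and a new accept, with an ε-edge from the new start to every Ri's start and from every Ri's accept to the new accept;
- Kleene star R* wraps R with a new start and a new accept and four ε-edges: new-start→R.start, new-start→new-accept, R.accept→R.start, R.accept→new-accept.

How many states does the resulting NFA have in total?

18

Per subexpression:
Each of the 8 symbol leaves contributes a 2-state fragment.
  aa : 3 states
  a|c|aa : 9 states
  (a|c|aa)* : 11 states
  c|b : 6 states
  b(a|c|aa)*(c|b)b : 18 states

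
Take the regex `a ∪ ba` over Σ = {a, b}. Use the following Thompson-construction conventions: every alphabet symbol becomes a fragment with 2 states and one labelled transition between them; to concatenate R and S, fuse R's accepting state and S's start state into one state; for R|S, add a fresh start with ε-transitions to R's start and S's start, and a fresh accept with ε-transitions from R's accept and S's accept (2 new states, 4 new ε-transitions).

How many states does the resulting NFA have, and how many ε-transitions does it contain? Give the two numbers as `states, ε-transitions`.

7, 4

Per subexpression:
Each of the 3 symbol leaves contributes 2 states and 0 ε-transitions.
  ba : 3 states, 0 ε-transitions
  a ∪ ba : 7 states, 4 ε-transitions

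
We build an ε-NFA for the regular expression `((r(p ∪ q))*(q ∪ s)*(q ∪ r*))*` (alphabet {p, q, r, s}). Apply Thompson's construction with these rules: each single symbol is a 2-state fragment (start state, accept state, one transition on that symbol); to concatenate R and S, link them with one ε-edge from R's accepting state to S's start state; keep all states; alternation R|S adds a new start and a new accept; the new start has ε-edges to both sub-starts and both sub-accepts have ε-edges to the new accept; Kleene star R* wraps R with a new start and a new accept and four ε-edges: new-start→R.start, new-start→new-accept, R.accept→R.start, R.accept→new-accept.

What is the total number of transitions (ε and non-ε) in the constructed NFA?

Recursing over subexpressions:
Each of the 7 symbol leaves contributes 1 transition (1 symbol, 0 ε).
  p ∪ q = 6 transitions (2 symbol, 4 ε)
  r(p ∪ q) = 8 transitions (3 symbol, 5 ε)
  (r(p ∪ q))* = 12 transitions (3 symbol, 9 ε)
  q ∪ s = 6 transitions (2 symbol, 4 ε)
  (q ∪ s)* = 10 transitions (2 symbol, 8 ε)
  r* = 5 transitions (1 symbol, 4 ε)
  q ∪ r* = 10 transitions (2 symbol, 8 ε)
  (r(p ∪ q))*(q ∪ s)*(q ∪ r*) = 34 transitions (7 symbol, 27 ε)
  ((r(p ∪ q))*(q ∪ s)*(q ∪ r*))* = 38 transitions (7 symbol, 31 ε)

38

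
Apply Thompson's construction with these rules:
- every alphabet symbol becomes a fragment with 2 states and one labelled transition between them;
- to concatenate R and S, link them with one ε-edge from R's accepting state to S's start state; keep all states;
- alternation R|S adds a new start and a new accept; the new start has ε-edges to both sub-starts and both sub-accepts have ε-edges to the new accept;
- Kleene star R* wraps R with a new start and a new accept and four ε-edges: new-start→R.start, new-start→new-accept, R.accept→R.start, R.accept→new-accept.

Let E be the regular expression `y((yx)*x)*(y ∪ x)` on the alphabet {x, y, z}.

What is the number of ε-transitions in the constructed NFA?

16

By structural recursion:
Each of the 6 symbol leaves contributes 0 ε-transitions.
  yx — 1 ε-transition
  (yx)* — 5 ε-transitions
  (yx)*x — 6 ε-transitions
  ((yx)*x)* — 10 ε-transitions
  y ∪ x — 4 ε-transitions
  y((yx)*x)*(y ∪ x) — 16 ε-transitions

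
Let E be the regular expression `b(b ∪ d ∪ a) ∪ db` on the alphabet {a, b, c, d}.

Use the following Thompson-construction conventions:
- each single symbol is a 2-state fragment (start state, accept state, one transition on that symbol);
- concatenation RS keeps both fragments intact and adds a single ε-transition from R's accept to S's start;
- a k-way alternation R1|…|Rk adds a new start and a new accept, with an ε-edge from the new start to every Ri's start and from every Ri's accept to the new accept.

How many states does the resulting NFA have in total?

16

Bottom-up over the parse tree:
Each of the 6 symbol leaves contributes a 2-state fragment.
  b ∪ d ∪ a = 8 states
  b(b ∪ d ∪ a) = 10 states
  db = 4 states
  b(b ∪ d ∪ a) ∪ db = 16 states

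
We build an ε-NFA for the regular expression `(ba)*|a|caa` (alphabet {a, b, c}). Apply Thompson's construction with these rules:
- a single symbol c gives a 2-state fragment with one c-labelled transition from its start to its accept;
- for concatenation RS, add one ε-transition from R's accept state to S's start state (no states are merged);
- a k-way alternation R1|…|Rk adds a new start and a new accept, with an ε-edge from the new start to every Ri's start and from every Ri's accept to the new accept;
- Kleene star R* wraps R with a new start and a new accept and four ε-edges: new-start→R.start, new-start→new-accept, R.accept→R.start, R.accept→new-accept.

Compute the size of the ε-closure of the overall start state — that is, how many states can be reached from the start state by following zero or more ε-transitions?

7

Let C(F) = |ε-closure(F.start)| within fragment F, and note whether F accepts ε. Symbol fragments have C = 1 and do not accept ε. Then:
  ba → same as the first factor's closure: |ε-closure| = 1
  (ba)* → |ε-closure| = 1 (new start) + 1 (body) + 1 (new accept) = 3
  caa → |ε-closure| equals the left operand's closure size = 1 (its accept is not ε-reachable, so the closure stops there)
  (ba)*|a|caa → new start ε-reaches every alternative's start; at least one alternative accepts ε, so the union's new accept is reached too: |ε-closure| = 1 + 3 + 1 + 1 + 1 = 7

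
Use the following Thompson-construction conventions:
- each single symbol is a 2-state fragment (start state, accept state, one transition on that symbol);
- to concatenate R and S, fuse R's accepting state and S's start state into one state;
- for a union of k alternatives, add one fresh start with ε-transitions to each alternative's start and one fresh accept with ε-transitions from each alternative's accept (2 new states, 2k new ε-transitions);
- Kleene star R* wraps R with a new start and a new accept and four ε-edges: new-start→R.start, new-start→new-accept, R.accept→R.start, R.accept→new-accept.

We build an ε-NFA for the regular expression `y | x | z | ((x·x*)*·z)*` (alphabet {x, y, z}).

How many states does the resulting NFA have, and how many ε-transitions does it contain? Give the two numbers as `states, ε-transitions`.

18, 20

Recursing over subexpressions:
Each of the 6 symbol leaves contributes 2 states and 0 ε-transitions.
  x* — 4 states, 4 ε-transitions
  x·x* — 5 states, 4 ε-transitions
  (x·x*)* — 7 states, 8 ε-transitions
  (x·x*)*·z — 8 states, 8 ε-transitions
  ((x·x*)*·z)* — 10 states, 12 ε-transitions
  y | x | z | ((x·x*)*·z)* — 18 states, 20 ε-transitions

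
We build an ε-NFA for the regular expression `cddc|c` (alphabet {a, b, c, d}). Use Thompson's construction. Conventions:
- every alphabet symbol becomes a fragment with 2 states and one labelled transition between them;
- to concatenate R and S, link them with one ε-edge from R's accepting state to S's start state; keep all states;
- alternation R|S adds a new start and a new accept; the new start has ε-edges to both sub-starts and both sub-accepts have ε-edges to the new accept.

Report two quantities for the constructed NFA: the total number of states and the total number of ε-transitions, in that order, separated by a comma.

12, 7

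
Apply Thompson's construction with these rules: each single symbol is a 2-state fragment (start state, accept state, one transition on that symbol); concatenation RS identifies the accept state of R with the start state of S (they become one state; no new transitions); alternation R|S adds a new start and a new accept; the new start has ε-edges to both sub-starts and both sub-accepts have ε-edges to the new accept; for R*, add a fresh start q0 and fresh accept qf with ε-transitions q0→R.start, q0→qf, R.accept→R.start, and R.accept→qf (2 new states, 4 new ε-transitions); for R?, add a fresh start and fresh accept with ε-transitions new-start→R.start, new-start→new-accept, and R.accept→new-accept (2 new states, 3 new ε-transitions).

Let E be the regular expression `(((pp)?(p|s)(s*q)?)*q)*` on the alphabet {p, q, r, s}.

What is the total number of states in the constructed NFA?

21

Bottom-up over the parse tree:
Each of the 7 symbol leaves contributes a 2-state fragment.
  pp : 3 states
  (pp)? : 5 states
  p|s : 6 states
  s* : 4 states
  s*q : 5 states
  (s*q)? : 7 states
  (pp)?(p|s)(s*q)? : 16 states
  ((pp)?(p|s)(s*q)?)* : 18 states
  ((pp)?(p|s)(s*q)?)*q : 19 states
  (((pp)?(p|s)(s*q)?)*q)* : 21 states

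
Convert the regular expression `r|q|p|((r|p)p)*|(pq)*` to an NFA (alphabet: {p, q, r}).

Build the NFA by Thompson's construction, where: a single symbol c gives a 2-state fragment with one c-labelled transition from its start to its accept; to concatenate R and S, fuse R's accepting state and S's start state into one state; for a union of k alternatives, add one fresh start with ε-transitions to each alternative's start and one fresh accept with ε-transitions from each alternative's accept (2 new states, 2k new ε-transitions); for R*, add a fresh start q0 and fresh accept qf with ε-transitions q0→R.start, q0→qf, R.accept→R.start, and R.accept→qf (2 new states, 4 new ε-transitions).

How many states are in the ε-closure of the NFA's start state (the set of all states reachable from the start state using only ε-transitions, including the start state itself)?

13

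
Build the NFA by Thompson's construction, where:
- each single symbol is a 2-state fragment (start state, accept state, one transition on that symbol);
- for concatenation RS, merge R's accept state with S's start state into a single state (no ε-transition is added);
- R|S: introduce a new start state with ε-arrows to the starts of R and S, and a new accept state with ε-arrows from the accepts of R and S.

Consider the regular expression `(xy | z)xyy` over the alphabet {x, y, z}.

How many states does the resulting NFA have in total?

10

Per subexpression:
Each of the 6 symbol leaves contributes a 2-state fragment.
  xy = 3 states
  xy | z = 7 states
  (xy | z)xyy = 10 states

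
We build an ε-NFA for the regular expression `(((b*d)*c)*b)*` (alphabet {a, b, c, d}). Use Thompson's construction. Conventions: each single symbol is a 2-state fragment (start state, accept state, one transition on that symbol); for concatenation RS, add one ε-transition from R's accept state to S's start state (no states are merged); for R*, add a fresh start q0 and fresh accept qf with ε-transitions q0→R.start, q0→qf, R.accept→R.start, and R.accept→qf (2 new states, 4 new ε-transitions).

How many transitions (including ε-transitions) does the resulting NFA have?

23

Bottom-up over the parse tree:
Each of the 4 symbol leaves contributes 1 transition (1 symbol, 0 ε).
  b* = 5 transitions (1 symbol, 4 ε)
  b*d = 7 transitions (2 symbol, 5 ε)
  (b*d)* = 11 transitions (2 symbol, 9 ε)
  (b*d)*c = 13 transitions (3 symbol, 10 ε)
  ((b*d)*c)* = 17 transitions (3 symbol, 14 ε)
  ((b*d)*c)*b = 19 transitions (4 symbol, 15 ε)
  (((b*d)*c)*b)* = 23 transitions (4 symbol, 19 ε)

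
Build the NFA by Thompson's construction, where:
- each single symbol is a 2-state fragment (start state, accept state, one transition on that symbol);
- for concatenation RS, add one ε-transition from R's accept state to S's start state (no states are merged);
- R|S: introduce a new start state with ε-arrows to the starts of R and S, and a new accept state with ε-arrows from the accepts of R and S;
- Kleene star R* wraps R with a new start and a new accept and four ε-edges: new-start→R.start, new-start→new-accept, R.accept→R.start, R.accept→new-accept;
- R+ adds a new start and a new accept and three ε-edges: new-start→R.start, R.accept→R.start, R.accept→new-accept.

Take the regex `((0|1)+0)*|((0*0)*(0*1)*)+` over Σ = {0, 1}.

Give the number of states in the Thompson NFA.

32

Recursing over subexpressions:
Each of the 7 symbol leaves contributes a 2-state fragment.
  0|1 : 6 states
  (0|1)+ : 8 states
  (0|1)+0 : 10 states
  ((0|1)+0)* : 12 states
  0* : 4 states
  0*0 : 6 states
  (0*0)* : 8 states
  0* : 4 states
  0*1 : 6 states
  (0*1)* : 8 states
  (0*0)*(0*1)* : 16 states
  ((0*0)*(0*1)*)+ : 18 states
  ((0|1)+0)*|((0*0)*(0*1)*)+ : 32 states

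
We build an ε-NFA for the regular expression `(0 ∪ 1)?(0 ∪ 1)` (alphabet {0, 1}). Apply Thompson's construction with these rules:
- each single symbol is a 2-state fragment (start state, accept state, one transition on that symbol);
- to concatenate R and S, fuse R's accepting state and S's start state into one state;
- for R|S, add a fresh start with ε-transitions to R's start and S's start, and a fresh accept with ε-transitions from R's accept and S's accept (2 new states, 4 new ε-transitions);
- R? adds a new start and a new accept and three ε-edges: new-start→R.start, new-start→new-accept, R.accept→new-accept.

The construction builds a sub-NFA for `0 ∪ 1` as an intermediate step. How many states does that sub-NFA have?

6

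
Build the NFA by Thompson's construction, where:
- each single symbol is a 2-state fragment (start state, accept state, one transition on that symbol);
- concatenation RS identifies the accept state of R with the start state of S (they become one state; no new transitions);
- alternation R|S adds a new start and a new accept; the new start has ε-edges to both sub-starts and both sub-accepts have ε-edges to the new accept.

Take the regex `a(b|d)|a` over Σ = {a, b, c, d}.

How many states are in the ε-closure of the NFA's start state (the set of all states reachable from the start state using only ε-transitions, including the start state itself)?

3

Work bottom-up. For each fragment F, track |ε-closure(F.start)| and whether F's accept lies in that closure (i.e. whether F accepts ε). A single-symbol fragment has closure size 1 and does not accept ε.
  b|d → new start ε-reaches every alternative's start; none of them accept ε, so the new accept is not reached: |closure| = 1 + 1 + 1 = 3
  a(b|d) → same as the first factor's closure: |closure| = 1
  a(b|d)|a → |closure| = 1 + 1 + 1 = 3 (the new accept is not ε-reachable since no branch accepts ε)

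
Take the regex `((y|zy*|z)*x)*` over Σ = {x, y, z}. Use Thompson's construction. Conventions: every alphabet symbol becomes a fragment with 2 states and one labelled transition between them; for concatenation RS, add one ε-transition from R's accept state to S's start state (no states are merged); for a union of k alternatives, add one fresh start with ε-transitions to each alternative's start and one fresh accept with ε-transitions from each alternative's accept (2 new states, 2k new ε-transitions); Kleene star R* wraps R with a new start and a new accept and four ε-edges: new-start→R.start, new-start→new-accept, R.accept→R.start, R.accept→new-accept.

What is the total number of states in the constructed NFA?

Building bottom-up:
Each of the 5 symbol leaves contributes a 2-state fragment.
  y* — 4 states
  zy* — 6 states
  y|zy*|z — 12 states
  (y|zy*|z)* — 14 states
  (y|zy*|z)*x — 16 states
  ((y|zy*|z)*x)* — 18 states

18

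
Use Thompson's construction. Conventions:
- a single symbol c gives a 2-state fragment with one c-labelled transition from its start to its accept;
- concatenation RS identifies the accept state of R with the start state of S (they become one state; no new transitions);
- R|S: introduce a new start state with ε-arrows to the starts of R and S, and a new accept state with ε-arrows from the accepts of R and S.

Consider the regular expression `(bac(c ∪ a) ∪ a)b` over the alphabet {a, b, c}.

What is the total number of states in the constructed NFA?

14

By structural recursion:
Each of the 7 symbol leaves contributes a 2-state fragment.
  c ∪ a → 6 states
  bac(c ∪ a) → 9 states
  bac(c ∪ a) ∪ a → 13 states
  (bac(c ∪ a) ∪ a)b → 14 states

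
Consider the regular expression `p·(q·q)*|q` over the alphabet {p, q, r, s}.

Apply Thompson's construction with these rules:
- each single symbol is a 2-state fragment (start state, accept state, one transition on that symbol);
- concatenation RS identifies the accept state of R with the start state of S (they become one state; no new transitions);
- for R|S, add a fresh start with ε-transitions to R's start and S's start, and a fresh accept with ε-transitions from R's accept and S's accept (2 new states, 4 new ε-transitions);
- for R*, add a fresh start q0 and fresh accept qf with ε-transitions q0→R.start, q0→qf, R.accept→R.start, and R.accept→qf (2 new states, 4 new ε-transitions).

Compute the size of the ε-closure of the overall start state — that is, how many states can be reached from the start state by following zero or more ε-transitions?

3

Work bottom-up. For each fragment F, track |ε-closure(F.start)| and whether F's accept lies in that closure (i.e. whether F accepts ε). A single-symbol fragment has closure size 1 and does not accept ε.
  q·q → |ε-closure| equals the left operand's closure size = 1 (its accept is not ε-reachable, so the closure stops there)
  (q·q)* → new start has ε-edges to the inner start and to the new accept, so |ε-closure| = 2 + 1 = 3
  p·(q·q)* → |ε-closure| equals the left operand's closure size = 1 (its accept is not ε-reachable, so the closure stops there)
  p·(q·q)*|q → new start ε-reaches every alternative's start; none of them accept ε, so the new accept is not reached: |ε-closure| = 1 + 1 + 1 = 3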